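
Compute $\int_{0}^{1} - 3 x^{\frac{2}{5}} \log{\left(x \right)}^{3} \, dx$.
$\frac{11250}{2401}$

Begin with the known integral
$$J(a) = \int_{0}^{1} - 3 x^{a} \, dx = - \frac{3}{a + 1}.$$

Differentiating under the integral sign brings down a factor of $\ln x$:
$$\frac{dJ}{da} = \int_{0}^{1} - 3 x^{a} \log{\left(x \right)} \, dx = \frac{3}{\left(a + 1\right)^{2}}.$$

Repeating $3$ times in total — each differentiation brings down another $\ln x$ — gives
$$\frac{d^{3}J}{da^{3}} = \int_{0}^{1} - 3 x^{a} \log{\left(x \right)}^{3} \, dx = \frac{18}{\left(a + 1\right)^{4}},$$
and the integrand here is exactly the target integrand, so $I = \frac{18}{\left(a + 1\right)^{4}}$.

Setting $a = \frac{2}{5}$:
$$I = \frac{11250}{2401}.$$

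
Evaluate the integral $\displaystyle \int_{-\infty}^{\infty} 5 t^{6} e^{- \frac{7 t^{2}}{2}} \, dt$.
$\frac{75 \sqrt{14} \sqrt{\pi}}{2401}$

Begin with the known integral
$$J(a) = \int_{-\infty}^{\infty} 5 e^{- a t^{2}} \, dt = \frac{5 \sqrt{\pi}}{\sqrt{a}}.$$

Differentiating under the integral sign brings down a factor of $(-t^2)$:
$$\frac{dJ}{da} = \int_{-\infty}^{\infty} - 5 t^{2} e^{- a t^{2}} \, dt = - \frac{5 \sqrt{\pi}}{2 a^{\frac{3}{2}}}.$$

Repeating $3$ times in total — each differentiation brings down another $(-t^2)$ — gives
$$\frac{d^{3}J}{da^{3}} = \int_{-\infty}^{\infty} - 5 t^{6} e^{- a t^{2}} \, dt = - \frac{75 \sqrt{\pi}}{8 a^{\frac{7}{2}}},$$
and the integrand here is $(-1)^{3}$ times the target integrand, so $I = (-1)^{3}\,\frac{d^{3}J}{da^{3}} = \frac{75 \sqrt{\pi}}{8 a^{\frac{7}{2}}}$.

Setting $a = \frac{7}{2}$:
$$I = \frac{75 \sqrt{14} \sqrt{\pi}}{2401}.$$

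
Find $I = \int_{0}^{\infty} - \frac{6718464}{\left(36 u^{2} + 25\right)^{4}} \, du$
$- \frac{34992 \pi}{15625}$

Start from the standard arctangent integral
$$J(a) = \int_{0}^{\infty} - \frac{4}{a^{2} + u^{2}} \, du = - \frac{2 \pi}{a}.$$

Differentiating under the integral sign with respect to $a$,
$$\frac{dJ}{da} = \int_{0}^{\infty} \frac{8 a}{\left(a^{2} + u^{2}\right)^{2}} \, du = \frac{2 \pi}{a^{2}},$$
so $\int_{0}^{\infty} - \frac{4}{\left(a^{2} + u^{2}\right)^{2}} \, du = - \frac{\pi}{a^{3}}$.

Repeating — each differentiation of $1/(u^2+a^2)^j$ produces $-2ja/(u^2+a^2)^{j+1}$ — and dividing through by $-2ja$ at each step yields, after $3$ differentiations in total,
$$\int_{0}^{\infty} - \frac{4}{\left(a^{2} + u^{2}\right)^{4}} \, du = - \frac{5 \pi}{8 a^{7}}.$$

Setting $a = \frac{5}{6}$:
$$I = - \frac{34992 \pi}{15625}.$$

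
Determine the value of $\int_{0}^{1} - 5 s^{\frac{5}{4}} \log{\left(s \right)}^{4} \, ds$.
$- \frac{40960}{19683}$

Consider the simpler parametrised integral
$$J(a) = \int_{0}^{1} - 5 s^{a} \, ds = - \frac{5}{a + 1}.$$

Differentiating under the integral sign brings down a factor of $\ln s$:
$$\frac{dJ}{da} = \int_{0}^{1} - 5 s^{a} \log{\left(s \right)} \, ds = \frac{5}{\left(a + 1\right)^{2}}.$$

Repeating $4$ times in total — each differentiation brings down another $\ln s$ — gives
$$\frac{d^{4}J}{da^{4}} = \int_{0}^{1} - 5 s^{a} \log{\left(s \right)}^{4} \, ds = - \frac{120}{\left(a + 1\right)^{5}},$$
and the integrand here is exactly the target integrand, so $I = - \frac{120}{\left(a + 1\right)^{5}}$.

Setting $a = \frac{5}{4}$:
$$I = - \frac{40960}{19683}.$$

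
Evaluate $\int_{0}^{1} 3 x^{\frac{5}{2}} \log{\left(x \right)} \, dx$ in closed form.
$- \frac{12}{49}$

Begin with the known integral
$$J(a) = \int_{0}^{1} 3 x^{a} \, dx = \frac{3}{a + 1}.$$

Differentiating under the integral sign brings down a factor of $\ln x$:
$$\frac{dJ}{da} = \int_{0}^{1} 3 x^{a} \log{\left(x \right)} \, dx = - \frac{3}{\left(a + 1\right)^{2}}.$$

The integral on the left is $I$, so $I = - \frac{3}{\left(a + 1\right)^{2}}$.

Setting $a = \frac{5}{2}$:
$$I = - \frac{12}{49}.$$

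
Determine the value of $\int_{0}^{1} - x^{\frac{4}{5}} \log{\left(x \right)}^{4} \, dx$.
$- \frac{25000}{19683}$

Begin with the known integral
$$J(a) = \int_{0}^{1} - x^{a} \, dx = - \frac{1}{a + 1}.$$

Differentiating under the integral sign brings down a factor of $\ln x$:
$$\frac{dJ}{da} = \int_{0}^{1} - x^{a} \log{\left(x \right)} \, dx = \frac{1}{\left(a + 1\right)^{2}}.$$

Repeating $4$ times in total — each differentiation brings down another $\ln x$ — gives
$$\frac{d^{4}J}{da^{4}} = \int_{0}^{1} - x^{a} \log{\left(x \right)}^{4} \, dx = - \frac{24}{\left(a + 1\right)^{5}},$$
and the integrand here is exactly the target integrand, so $I = - \frac{24}{\left(a + 1\right)^{5}}$.

Setting $a = \frac{4}{5}$:
$$I = - \frac{25000}{19683}.$$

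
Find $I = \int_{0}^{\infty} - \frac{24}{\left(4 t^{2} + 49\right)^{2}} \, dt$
$- \frac{3 \pi}{343}$

Start from the standard arctangent integral
$$J(a) = \int_{0}^{\infty} - \frac{3}{2 \left(a^{2} + t^{2}\right)} \, dt = - \frac{3 \pi}{4 a}.$$

Differentiating under the integral sign with respect to $a$,
$$\frac{dJ}{da} = \int_{0}^{\infty} \frac{3 a}{\left(a^{2} + t^{2}\right)^{2}} \, dt = \frac{3 \pi}{4 a^{2}},$$
so $\int_{0}^{\infty} - \frac{3}{2 \left(a^{2} + t^{2}\right)^{2}} \, dt = - \frac{3 \pi}{8 a^{3}}$.

Setting $a = \frac{7}{2}$:
$$I = - \frac{3 \pi}{343}.$$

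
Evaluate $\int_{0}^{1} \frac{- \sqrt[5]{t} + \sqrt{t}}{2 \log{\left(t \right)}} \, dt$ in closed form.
$- \log{\left(2 \right)} + \frac{\log{\left(5 \right)}}{2}$

Introduce a parameter $a$ in the exponent: let $I(a) = \int_{0}^{1} \frac{- \sqrt[5]{t} + t^{a}}{2 \log{\left(t \right)}} \, dt$.

Since $\dfrac{\partial}{\partial a}\,t^{a} = t^{a} \ln t$, the $\ln t$ in the denominator cancels and
$$\frac{dI}{da} = \int_{0}^{1} \frac{1}{2} t^{a} \, dt = \frac{1}{2} \left[\frac{t^{a+1}}{a+1}\right]_0^1 = \frac{1}{2 \left(a + 1\right)}.$$

Integrating with respect to $a$ gives $I(a) = \log{\left(\frac{\sqrt{30} \sqrt{a + 1}}{6} \right)} + C$.

At $a = \frac{1}{5}$ the integrand is identically $0$, so $I(\frac{1}{5}) = 0$. The closed form gives $0$, hence $C = 0$.

Setting $a = \frac{1}{2}$:
$$I = - \log{\left(2 \right)} + \frac{\log{\left(5 \right)}}{2}.$$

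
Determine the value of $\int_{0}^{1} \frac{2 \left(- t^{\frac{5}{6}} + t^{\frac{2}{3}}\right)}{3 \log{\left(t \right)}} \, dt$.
$- \frac{2 \log{\left(11 \right)}}{3} + \frac{2 \log{\left(10 \right)}}{3}$

Consider the one-parameter family: let $I(a) = \int_{0}^{1} \frac{2 \left(- t^{\frac{5}{6}} + t^{a}\right)}{3 \log{\left(t \right)}} \, dt$.

Since $\dfrac{\partial}{\partial a}\,t^{a} = t^{a} \ln t$, the $\ln t$ in the denominator cancels and
$$\frac{dI}{da} = \int_{0}^{1} \frac{2}{3} t^{a} \, dt = \frac{2}{3} \left[\frac{t^{a+1}}{a+1}\right]_0^1 = \frac{2}{3 \left(a + 1\right)}.$$

Integrating with respect to $a$ gives $I(a) = \log{\left(\frac{\sqrt[3]{11} \cdot 6^{\frac{2}{3}} \left(a + 1\right)^{\frac{2}{3}}}{11} \right)} + C$.

At $a = \frac{5}{6}$ the integrand is identically $0$, so $I(\frac{5}{6}) = 0$. The closed form gives $0$, hence $C = 0$.

Setting $a = \frac{2}{3}$:
$$I = - \frac{2 \log{\left(11 \right)}}{3} + \frac{2 \log{\left(10 \right)}}{3}.$$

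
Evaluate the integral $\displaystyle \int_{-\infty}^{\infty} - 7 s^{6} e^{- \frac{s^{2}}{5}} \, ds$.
$- \frac{13125 \sqrt{5} \sqrt{\pi}}{8}$

Begin with the known integral
$$J(a) = \int_{-\infty}^{\infty} - 7 e^{- a s^{2}} \, ds = - \frac{7 \sqrt{\pi}}{\sqrt{a}}.$$

Differentiating under the integral sign brings down a factor of $(-s^2)$:
$$\frac{dJ}{da} = \int_{-\infty}^{\infty} 7 s^{2} e^{- a s^{2}} \, ds = \frac{7 \sqrt{\pi}}{2 a^{\frac{3}{2}}}.$$

Repeating $3$ times in total — each differentiation brings down another $(-s^2)$ — gives
$$\frac{d^{3}J}{da^{3}} = \int_{-\infty}^{\infty} 7 s^{6} e^{- a s^{2}} \, ds = \frac{105 \sqrt{\pi}}{8 a^{\frac{7}{2}}},$$
and the integrand here is $(-1)^{3}$ times the target integrand, so $I = (-1)^{3}\,\frac{d^{3}J}{da^{3}} = - \frac{105 \sqrt{\pi}}{8 a^{\frac{7}{2}}}$.

Setting $a = \frac{1}{5}$:
$$I = - \frac{13125 \sqrt{5} \sqrt{\pi}}{8}.$$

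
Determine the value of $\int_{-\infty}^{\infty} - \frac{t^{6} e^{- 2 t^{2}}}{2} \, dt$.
$- \frac{15 \sqrt{2} \sqrt{\pi}}{256}$

Begin with the known integral
$$J(a) = \int_{-\infty}^{\infty} - \frac{e^{- a t^{2}}}{2} \, dt = - \frac{\sqrt{\pi}}{2 \sqrt{a}}.$$

Differentiating under the integral sign brings down a factor of $(-t^2)$:
$$\frac{dJ}{da} = \int_{-\infty}^{\infty} \frac{t^{2} e^{- a t^{2}}}{2} \, dt = \frac{\sqrt{\pi}}{4 a^{\frac{3}{2}}}.$$

Repeating $3$ times in total — each differentiation brings down another $(-t^2)$ — gives
$$\frac{d^{3}J}{da^{3}} = \int_{-\infty}^{\infty} \frac{t^{6} e^{- a t^{2}}}{2} \, dt = \frac{15 \sqrt{\pi}}{16 a^{\frac{7}{2}}},$$
and the integrand here is $(-1)^{3}$ times the target integrand, so $I = (-1)^{3}\,\frac{d^{3}J}{da^{3}} = - \frac{15 \sqrt{\pi}}{16 a^{\frac{7}{2}}}$.

Setting $a = 2$:
$$I = - \frac{15 \sqrt{2} \sqrt{\pi}}{256}.$$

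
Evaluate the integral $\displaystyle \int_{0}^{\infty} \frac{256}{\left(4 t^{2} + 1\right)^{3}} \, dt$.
$24 \pi$

Begin with the known result
$$J(a) = \int_{0}^{\infty} \frac{4}{a^{2} + t^{2}} \, dt = \frac{2 \pi}{a}.$$

Differentiating under the integral sign with respect to $a$,
$$\frac{dJ}{da} = \int_{0}^{\infty} - \frac{8 a}{\left(a^{2} + t^{2}\right)^{2}} \, dt = - \frac{2 \pi}{a^{2}},$$
so $\int_{0}^{\infty} \frac{4}{\left(a^{2} + t^{2}\right)^{2}} \, dt = \frac{\pi}{a^{3}}$.

Repeating — each differentiation of $1/(t^2+a^2)^j$ produces $-2ja/(t^2+a^2)^{j+1}$ — and dividing through by $-2ja$ at each step yields, after $2$ differentiations in total,
$$\int_{0}^{\infty} \frac{4}{\left(a^{2} + t^{2}\right)^{3}} \, dt = \frac{3 \pi}{4 a^{5}}.$$

Setting $a = \frac{1}{2}$:
$$I = 24 \pi.$$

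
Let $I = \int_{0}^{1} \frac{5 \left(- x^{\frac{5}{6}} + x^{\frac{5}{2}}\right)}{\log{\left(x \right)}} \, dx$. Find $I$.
$- \log{\left(\frac{161051}{4084101} \right)}$

Consider the one-parameter family: let $I(a) = \int_{0}^{1} \frac{5 \left(x^{\frac{5}{2}} - x^{a}\right)}{\log{\left(x \right)}} \, dx$.

Since $\dfrac{\partial}{\partial a}\,x^{a} = x^{a} \ln x$, the $\ln x$ in the denominator cancels and
$$\frac{dI}{da} = \int_{0}^{1} -5 x^{a} \, dx = -5 \left[\frac{x^{a+1}}{a+1}\right]_0^1 = - \frac{5}{a + 1}.$$

Integrating with respect to $a$ gives $I(a) = - \log{\left(\frac{32 \left(a + 1\right)^{5}}{16807} \right)} + C$.

At $a = \frac{5}{2}$ the integrand is identically $0$, so $I(\frac{5}{2}) = 0$. The closed form gives $0$, hence $C = 0$.

Setting $a = \frac{5}{6}$:
$$I = - \log{\left(\frac{161051}{4084101} \right)}.$$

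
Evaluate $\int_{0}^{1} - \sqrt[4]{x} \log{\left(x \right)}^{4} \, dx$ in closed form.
$- \frac{24576}{3125}$

Begin with the known integral
$$J(a) = \int_{0}^{1} - x^{a} \, dx = - \frac{1}{a + 1}.$$

Differentiating under the integral sign brings down a factor of $\ln x$:
$$\frac{dJ}{da} = \int_{0}^{1} - x^{a} \log{\left(x \right)} \, dx = \frac{1}{\left(a + 1\right)^{2}}.$$

Repeating $4$ times in total — each differentiation brings down another $\ln x$ — gives
$$\frac{d^{4}J}{da^{4}} = \int_{0}^{1} - x^{a} \log{\left(x \right)}^{4} \, dx = - \frac{24}{\left(a + 1\right)^{5}},$$
and the integrand here is exactly the target integrand, so $I = - \frac{24}{\left(a + 1\right)^{5}}$.

Setting $a = \frac{1}{4}$:
$$I = - \frac{24576}{3125}.$$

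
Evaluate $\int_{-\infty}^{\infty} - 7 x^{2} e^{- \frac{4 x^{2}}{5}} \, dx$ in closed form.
$- \frac{35 \sqrt{5} \sqrt{\pi}}{16}$

Start from the elementary integral
$$J(a) = \int_{-\infty}^{\infty} - 7 e^{- a x^{2}} \, dx = - \frac{7 \sqrt{\pi}}{\sqrt{a}}.$$

Differentiating under the integral sign brings down a factor of $(-x^2)$:
$$\frac{dJ}{da} = \int_{-\infty}^{\infty} 7 x^{2} e^{- a x^{2}} \, dx = \frac{7 \sqrt{\pi}}{2 a^{\frac{3}{2}}}.$$

The integral on the left is $-I$, so $I = - \frac{7 \sqrt{\pi}}{2 a^{\frac{3}{2}}}$.

Setting $a = \frac{4}{5}$:
$$I = - \frac{35 \sqrt{5} \sqrt{\pi}}{16}.$$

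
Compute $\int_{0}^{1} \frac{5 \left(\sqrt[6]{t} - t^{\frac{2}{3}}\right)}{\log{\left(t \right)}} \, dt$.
$\log{\left(\frac{16807}{100000} \right)}$

Introduce a parameter $a$ in the exponent: let $I(a) = \int_{0}^{1} \frac{5 \left(- t^{\frac{2}{3}} + t^{a}\right)}{\log{\left(t \right)}} \, dt$.

Since $\dfrac{\partial}{\partial a}\,t^{a} = t^{a} \ln t$, the $\ln t$ in the denominator cancels and
$$\frac{dI}{da} = \int_{0}^{1} 5 t^{a} \, dt = 5 \left[\frac{t^{a+1}}{a+1}\right]_0^1 = \frac{5}{a + 1}.$$

Integrating with respect to $a$ gives $I(a) = \log{\left(\frac{243 \left(a + 1\right)^{5}}{3125} \right)} + C$.

At $a = \frac{2}{3}$ the integrand is identically $0$, so $I(\frac{2}{3}) = 0$. The closed form gives $0$, hence $C = 0$.

Setting $a = \frac{1}{6}$:
$$I = \log{\left(\frac{16807}{100000} \right)}.$$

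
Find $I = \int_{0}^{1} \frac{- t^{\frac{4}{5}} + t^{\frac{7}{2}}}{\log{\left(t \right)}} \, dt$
$\log{\left(\frac{5}{2} \right)}$

Consider the one-parameter family: let $I(a) = \int_{0}^{1} \frac{- t^{\frac{4}{5}} + t^{a}}{\log{\left(t \right)}} \, dt$.

Since $\dfrac{\partial}{\partial a}\,t^{a} = t^{a} \ln t$, the $\ln t$ in the denominator cancels and
$$\frac{dI}{da} = \int_{0}^{1} t^{a} \, dt = \left[\frac{t^{a+1}}{a+1}\right]_0^1 = \frac{1}{a + 1}.$$

Integrating with respect to $a$ gives $I(a) = \log{\left(\frac{5 a}{9} + \frac{5}{9} \right)} + C$.

At $a = \frac{4}{5}$ the integrand is identically $0$, so $I(\frac{4}{5}) = 0$. The closed form gives $0$, hence $C = 0$.

Setting $a = \frac{7}{2}$:
$$I = \log{\left(\frac{5}{2} \right)}.$$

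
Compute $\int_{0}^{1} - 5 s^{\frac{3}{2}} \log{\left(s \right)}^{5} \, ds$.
$\frac{1536}{625}$

Start from the elementary integral
$$J(a) = \int_{0}^{1} - 5 s^{a} \, ds = - \frac{5}{a + 1}.$$

Differentiating under the integral sign brings down a factor of $\ln s$:
$$\frac{dJ}{da} = \int_{0}^{1} - 5 s^{a} \log{\left(s \right)} \, ds = \frac{5}{\left(a + 1\right)^{2}}.$$

Repeating $5$ times in total — each differentiation brings down another $\ln s$ — gives
$$\frac{d^{5}J}{da^{5}} = \int_{0}^{1} - 5 s^{a} \log{\left(s \right)}^{5} \, ds = \frac{600}{\left(a + 1\right)^{6}},$$
and the integrand here is exactly the target integrand, so $I = \frac{600}{\left(a + 1\right)^{6}}$.

Setting $a = \frac{3}{2}$:
$$I = \frac{1536}{625}.$$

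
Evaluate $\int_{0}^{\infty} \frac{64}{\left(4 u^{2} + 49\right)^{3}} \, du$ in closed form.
$\frac{6 \pi}{16807}$

Recall the elementary integral
$$J(a) = \int_{0}^{\infty} \frac{1}{a^{2} + u^{2}} \, du = \frac{\pi}{2 a}.$$

Differentiating under the integral sign with respect to $a$,
$$\frac{dJ}{da} = \int_{0}^{\infty} - \frac{2 a}{\left(a^{2} + u^{2}\right)^{2}} \, du = - \frac{\pi}{2 a^{2}},$$
so $\int_{0}^{\infty} \frac{1}{\left(a^{2} + u^{2}\right)^{2}} \, du = \frac{\pi}{4 a^{3}}$.

Repeating — each differentiation of $1/(u^2+a^2)^j$ produces $-2ja/(u^2+a^2)^{j+1}$ — and dividing through by $-2ja$ at each step yields, after $2$ differentiations in total,
$$\int_{0}^{\infty} \frac{1}{\left(a^{2} + u^{2}\right)^{3}} \, du = \frac{3 \pi}{16 a^{5}}.$$

Setting $a = \frac{7}{2}$:
$$I = \frac{6 \pi}{16807}.$$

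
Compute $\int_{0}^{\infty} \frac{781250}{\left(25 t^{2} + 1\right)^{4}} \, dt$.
$\frac{390625 \pi}{16}$

Begin with the known result
$$J(a) = \int_{0}^{\infty} \frac{2}{a^{2} + t^{2}} \, dt = \frac{\pi}{a}.$$

Differentiating under the integral sign with respect to $a$,
$$\frac{dJ}{da} = \int_{0}^{\infty} - \frac{4 a}{\left(a^{2} + t^{2}\right)^{2}} \, dt = - \frac{\pi}{a^{2}},$$
so $\int_{0}^{\infty} \frac{2}{\left(a^{2} + t^{2}\right)^{2}} \, dt = \frac{\pi}{2 a^{3}}$.

Repeating — each differentiation of $1/(t^2+a^2)^j$ produces $-2ja/(t^2+a^2)^{j+1}$ — and dividing through by $-2ja$ at each step yields, after $3$ differentiations in total,
$$\int_{0}^{\infty} \frac{2}{\left(a^{2} + t^{2}\right)^{4}} \, dt = \frac{5 \pi}{16 a^{7}}.$$

Setting $a = \frac{1}{5}$:
$$I = \frac{390625 \pi}{16}.$$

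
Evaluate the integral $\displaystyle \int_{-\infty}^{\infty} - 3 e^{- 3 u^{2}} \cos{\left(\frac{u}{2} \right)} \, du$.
$- \frac{\sqrt{3} \sqrt{\pi}}{e^{\frac{1}{48}}}$

Let $b$ denote the cosine frequency and define $I(b) = \int_{-\infty}^{\infty} - 3 e^{- 3 u^{2}} \cos{\left(b u \right)} \, du$.

Differentiating under the integral sign,
$$I'(b) = \int_{-\infty}^{\infty} 3 u e^{- 3 u^{2}} \sin{\left(b u \right)} \, du.$$

Integrate $\int_{-\infty}^{\infty} u \sin(b u)\, e^{- 3 u^{2}}\, du$ by parts with $w = \sin(b u)$ and $dv = u\, e^{- 3 u^{2}}\, du$, giving $v = - \frac{e^{- 3 u^{2}}}{6}$. The boundary term vanishes and
$$\int_{-\infty}^{\infty} u \sin(b u)\, e^{- 3 u^{2}}\, du = \frac{b}{6} \int_{-\infty}^{\infty} \cos(b u)\, e^{- 3 u^{2}}\, du,$$
so $I'(b) = - \frac{b}{6}\, I(b)$.

This is a separable first-order ODE; solving with the initial condition $I(0) = \int_{-\infty}^{\infty} - 3 e^{- 3 u^{2}}\,du = - \sqrt{3} \sqrt{\pi}$ gives
$$I(b) = - \sqrt{3} \sqrt{\pi} e^{- \frac{b^{2}}{12}}.$$

Setting $b = \frac{1}{2}$:
$$I = - \frac{\sqrt{3} \sqrt{\pi}}{e^{\frac{1}{48}}}.$$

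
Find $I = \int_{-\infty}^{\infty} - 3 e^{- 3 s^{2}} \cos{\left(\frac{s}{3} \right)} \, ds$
$- \frac{\sqrt{3} \sqrt{\pi}}{e^{\frac{1}{108}}}$

Let $b$ denote the cosine frequency and define $I(b) = \int_{-\infty}^{\infty} - 3 e^{- 3 s^{2}} \cos{\left(b s \right)} \, ds$.

Differentiating under the integral sign,
$$I'(b) = \int_{-\infty}^{\infty} 3 s e^{- 3 s^{2}} \sin{\left(b s \right)} \, ds.$$

Integrate $\int_{-\infty}^{\infty} s \sin(b s)\, e^{- 3 s^{2}}\, ds$ by parts with $u = \sin(b s)$ and $dv = s\, e^{- 3 s^{2}}\, ds$, giving $v = - \frac{e^{- 3 s^{2}}}{6}$. The boundary term vanishes and
$$\int_{-\infty}^{\infty} s \sin(b s)\, e^{- 3 s^{2}}\, ds = \frac{b}{6} \int_{-\infty}^{\infty} \cos(b s)\, e^{- 3 s^{2}}\, ds,$$
so $I'(b) = - \frac{b}{6}\, I(b)$.

This is a separable first-order ODE; solving with the initial condition $I(0) = \int_{-\infty}^{\infty} - 3 e^{- 3 s^{2}}\,ds = - \sqrt{3} \sqrt{\pi}$ gives
$$I(b) = - \sqrt{3} \sqrt{\pi} e^{- \frac{b^{2}}{12}}.$$

Setting $b = \frac{1}{3}$:
$$I = - \frac{\sqrt{3} \sqrt{\pi}}{e^{\frac{1}{108}}}.$$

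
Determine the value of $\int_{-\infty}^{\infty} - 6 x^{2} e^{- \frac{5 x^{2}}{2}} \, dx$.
$- \frac{6 \sqrt{10} \sqrt{\pi}}{25}$

Consider the simpler parametrised integral
$$J(a) = \int_{-\infty}^{\infty} - 6 e^{- a x^{2}} \, dx = - \frac{6 \sqrt{\pi}}{\sqrt{a}}.$$

Differentiating under the integral sign brings down a factor of $(-x^2)$:
$$\frac{dJ}{da} = \int_{-\infty}^{\infty} 6 x^{2} e^{- a x^{2}} \, dx = \frac{3 \sqrt{\pi}}{a^{\frac{3}{2}}}.$$

The integral on the left is $-I$, so $I = - \frac{3 \sqrt{\pi}}{a^{\frac{3}{2}}}$.

Setting $a = \frac{5}{2}$:
$$I = - \frac{6 \sqrt{10} \sqrt{\pi}}{25}.$$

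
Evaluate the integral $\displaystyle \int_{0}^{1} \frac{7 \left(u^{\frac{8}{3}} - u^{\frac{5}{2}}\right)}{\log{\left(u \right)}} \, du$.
$- \log{\left(\frac{1801088541}{2494357888} \right)}$

Consider the one-parameter family: let $I(a) = \int_{0}^{1} \frac{7 \left(u^{\frac{8}{3}} - u^{a}\right)}{\log{\left(u \right)}} \, du$.

Since $\dfrac{\partial}{\partial a}\,u^{a} = u^{a} \ln u$, the $\ln u$ in the denominator cancels and
$$\frac{dI}{da} = \int_{0}^{1} -7 u^{a} \, du = -7 \left[\frac{u^{a+1}}{a+1}\right]_0^1 = - \frac{7}{a + 1}.$$

Integrating with respect to $a$ gives $I(a) = - \log{\left(\frac{2187 \left(a + 1\right)^{7}}{19487171} \right)} + C$.

At $a = \frac{8}{3}$ the integrand is identically $0$, so $I(\frac{8}{3}) = 0$. The closed form gives $0$, hence $C = 0$.

Setting $a = \frac{5}{2}$:
$$I = - \log{\left(\frac{1801088541}{2494357888} \right)}.$$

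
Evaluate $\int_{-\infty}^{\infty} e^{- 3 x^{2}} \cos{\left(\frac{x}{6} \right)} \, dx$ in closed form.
$\frac{\sqrt{3} \sqrt{\pi}}{3 e^{\frac{1}{432}}}$

Treat the cosine frequency as a parameter and define $I(b) = \int_{-\infty}^{\infty} e^{- 3 x^{2}} \cos{\left(b x \right)} \, dx$.

Differentiating under the integral sign,
$$I'(b) = \int_{-\infty}^{\infty} - x e^{- 3 x^{2}} \sin{\left(b x \right)} \, dx.$$

Integrate $\int_{-\infty}^{\infty} x \sin(b x)\, e^{- 3 x^{2}}\, dx$ by parts with $u = \sin(b x)$ and $dv = x\, e^{- 3 x^{2}}\, dx$, giving $v = - \frac{e^{- 3 x^{2}}}{6}$. The boundary term vanishes and
$$\int_{-\infty}^{\infty} x \sin(b x)\, e^{- 3 x^{2}}\, dx = \frac{b}{6} \int_{-\infty}^{\infty} \cos(b x)\, e^{- 3 x^{2}}\, dx,$$
so $I'(b) = - \frac{b}{6}\, I(b)$.

This is a separable first-order ODE; solving with the initial condition $I(0) = \int_{-\infty}^{\infty} e^{- 3 x^{2}}\,dx = \frac{\sqrt{3} \sqrt{\pi}}{3}$ gives
$$I(b) = \frac{\sqrt{3} \sqrt{\pi} e^{- \frac{b^{2}}{12}}}{3}.$$

Setting $b = \frac{1}{6}$:
$$I = \frac{\sqrt{3} \sqrt{\pi}}{3 e^{\frac{1}{432}}}.$$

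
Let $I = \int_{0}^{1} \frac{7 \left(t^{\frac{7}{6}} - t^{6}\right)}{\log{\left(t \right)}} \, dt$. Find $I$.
$- \log{\left(\frac{230539333248}{62748517} \right)}$

Replace the exponent $6$ by a parameter $a$: let $I(a) = \int_{0}^{1} \frac{7 \left(t^{\frac{7}{6}} - t^{a}\right)}{\log{\left(t \right)}} \, dt$.

Since $\dfrac{\partial}{\partial a}\,t^{a} = t^{a} \ln t$, the $\ln t$ in the denominator cancels and
$$\frac{dI}{da} = \int_{0}^{1} -7 t^{a} \, dt = -7 \left[\frac{t^{a+1}}{a+1}\right]_0^1 = - \frac{7}{a + 1}.$$

Integrating with respect to $a$ gives $I(a) = - \log{\left(\frac{279936 \left(a + 1\right)^{7}}{62748517} \right)} + C$.

At $a = \frac{7}{6}$ the integrand is identically $0$, so $I(\frac{7}{6}) = 0$. The closed form gives $0$, hence $C = 0$.

Setting $a = 6$:
$$I = - \log{\left(\frac{230539333248}{62748517} \right)}.$$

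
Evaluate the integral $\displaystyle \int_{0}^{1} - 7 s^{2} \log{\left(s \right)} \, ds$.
$\frac{7}{9}$

Begin with the known integral
$$J(a) = \int_{0}^{1} - 7 s^{a} \, ds = - \frac{7}{a + 1}.$$

Differentiating under the integral sign brings down a factor of $\ln s$:
$$\frac{dJ}{da} = \int_{0}^{1} - 7 s^{a} \log{\left(s \right)} \, ds = \frac{7}{\left(a + 1\right)^{2}}.$$

The integral on the left is $I$, so $I = \frac{7}{\left(a + 1\right)^{2}}$.

Setting $a = 2$:
$$I = \frac{7}{9}.$$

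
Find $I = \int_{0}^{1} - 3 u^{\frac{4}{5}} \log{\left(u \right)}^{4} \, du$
$- \frac{25000}{6561}$

Begin with the known integral
$$J(a) = \int_{0}^{1} - 3 u^{a} \, du = - \frac{3}{a + 1}.$$

Differentiating under the integral sign brings down a factor of $\ln u$:
$$\frac{dJ}{da} = \int_{0}^{1} - 3 u^{a} \log{\left(u \right)} \, du = \frac{3}{\left(a + 1\right)^{2}}.$$

Repeating $4$ times in total — each differentiation brings down another $\ln u$ — gives
$$\frac{d^{4}J}{da^{4}} = \int_{0}^{1} - 3 u^{a} \log{\left(u \right)}^{4} \, du = - \frac{72}{\left(a + 1\right)^{5}},$$
and the integrand here is exactly the target integrand, so $I = - \frac{72}{\left(a + 1\right)^{5}}$.

Setting $a = \frac{4}{5}$:
$$I = - \frac{25000}{6561}.$$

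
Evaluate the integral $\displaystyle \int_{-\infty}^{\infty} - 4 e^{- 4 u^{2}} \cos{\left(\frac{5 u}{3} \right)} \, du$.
$- \frac{2 \sqrt{\pi}}{e^{\frac{25}{144}}}$

Let $b$ denote the cosine frequency and define $I(b) = \int_{-\infty}^{\infty} - 4 e^{- 4 u^{2}} \cos{\left(b u \right)} \, du$.

Differentiating under the integral sign,
$$I'(b) = \int_{-\infty}^{\infty} 4 u e^{- 4 u^{2}} \sin{\left(b u \right)} \, du.$$

Integrate $\int_{-\infty}^{\infty} u \sin(b u)\, e^{- 4 u^{2}}\, du$ by parts with $w = \sin(b u)$ and $dv = u\, e^{- 4 u^{2}}\, du$, giving $v = - \frac{e^{- 4 u^{2}}}{8}$. The boundary term vanishes and
$$\int_{-\infty}^{\infty} u \sin(b u)\, e^{- 4 u^{2}}\, du = \frac{b}{8} \int_{-\infty}^{\infty} \cos(b u)\, e^{- 4 u^{2}}\, du,$$
so $I'(b) = - \frac{b}{8}\, I(b)$.

This is a separable first-order ODE; solving with the initial condition $I(0) = \int_{-\infty}^{\infty} - 4 e^{- 4 u^{2}}\,du = - 2 \sqrt{\pi}$ gives
$$I(b) = - 2 \sqrt{\pi} e^{- \frac{b^{2}}{16}}.$$

Setting $b = \frac{5}{3}$:
$$I = - \frac{2 \sqrt{\pi}}{e^{\frac{25}{144}}}.$$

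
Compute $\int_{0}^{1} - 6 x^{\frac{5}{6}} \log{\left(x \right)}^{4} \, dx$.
$- \frac{1119744}{161051}$

Begin with the known integral
$$J(a) = \int_{0}^{1} - 6 x^{a} \, dx = - \frac{6}{a + 1}.$$

Differentiating under the integral sign brings down a factor of $\ln x$:
$$\frac{dJ}{da} = \int_{0}^{1} - 6 x^{a} \log{\left(x \right)} \, dx = \frac{6}{\left(a + 1\right)^{2}}.$$

Repeating $4$ times in total — each differentiation brings down another $\ln x$ — gives
$$\frac{d^{4}J}{da^{4}} = \int_{0}^{1} - 6 x^{a} \log{\left(x \right)}^{4} \, dx = - \frac{144}{\left(a + 1\right)^{5}},$$
and the integrand here is exactly the target integrand, so $I = - \frac{144}{\left(a + 1\right)^{5}}$.

Setting $a = \frac{5}{6}$:
$$I = - \frac{1119744}{161051}.$$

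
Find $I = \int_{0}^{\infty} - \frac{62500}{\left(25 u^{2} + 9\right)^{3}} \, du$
$- \frac{3125 \pi}{324}$

Start from the standard arctangent integral
$$J(a) = \int_{0}^{\infty} - \frac{4}{a^{2} + u^{2}} \, du = - \frac{2 \pi}{a}.$$

Differentiating under the integral sign with respect to $a$,
$$\frac{dJ}{da} = \int_{0}^{\infty} \frac{8 a}{\left(a^{2} + u^{2}\right)^{2}} \, du = \frac{2 \pi}{a^{2}},$$
so $\int_{0}^{\infty} - \frac{4}{\left(a^{2} + u^{2}\right)^{2}} \, du = - \frac{\pi}{a^{3}}$.

Repeating — each differentiation of $1/(u^2+a^2)^j$ produces $-2ja/(u^2+a^2)^{j+1}$ — and dividing through by $-2ja$ at each step yields, after $2$ differentiations in total,
$$\int_{0}^{\infty} - \frac{4}{\left(a^{2} + u^{2}\right)^{3}} \, du = - \frac{3 \pi}{4 a^{5}}.$$

Setting $a = \frac{3}{5}$:
$$I = - \frac{3125 \pi}{324}.$$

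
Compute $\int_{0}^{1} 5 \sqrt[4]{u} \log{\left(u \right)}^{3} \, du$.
$- \frac{1536}{125}$

Start from the elementary integral
$$J(a) = \int_{0}^{1} 5 u^{a} \, du = \frac{5}{a + 1}.$$

Differentiating under the integral sign brings down a factor of $\ln u$:
$$\frac{dJ}{da} = \int_{0}^{1} 5 u^{a} \log{\left(u \right)} \, du = - \frac{5}{\left(a + 1\right)^{2}}.$$

Repeating $3$ times in total — each differentiation brings down another $\ln u$ — gives
$$\frac{d^{3}J}{da^{3}} = \int_{0}^{1} 5 u^{a} \log{\left(u \right)}^{3} \, du = - \frac{30}{\left(a + 1\right)^{4}},$$
and the integrand here is exactly the target integrand, so $I = - \frac{30}{\left(a + 1\right)^{4}}$.

Setting $a = \frac{1}{4}$:
$$I = - \frac{1536}{125}.$$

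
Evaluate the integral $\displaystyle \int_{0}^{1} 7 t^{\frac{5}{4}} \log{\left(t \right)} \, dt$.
$- \frac{112}{81}$

Begin with the known integral
$$J(a) = \int_{0}^{1} 7 t^{a} \, dt = \frac{7}{a + 1}.$$

Differentiating under the integral sign brings down a factor of $\ln t$:
$$\frac{dJ}{da} = \int_{0}^{1} 7 t^{a} \log{\left(t \right)} \, dt = - \frac{7}{\left(a + 1\right)^{2}}.$$

The integral on the left is $I$, so $I = - \frac{7}{\left(a + 1\right)^{2}}$.

Setting $a = \frac{5}{4}$:
$$I = - \frac{112}{81}.$$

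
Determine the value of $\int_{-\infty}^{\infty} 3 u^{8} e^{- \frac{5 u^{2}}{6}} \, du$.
$\frac{5103 \sqrt{30} \sqrt{\pi}}{625}$

Start from the elementary integral
$$J(a) = \int_{-\infty}^{\infty} 3 e^{- a u^{2}} \, du = \frac{3 \sqrt{\pi}}{\sqrt{a}}.$$

Differentiating under the integral sign brings down a factor of $(-u^2)$:
$$\frac{dJ}{da} = \int_{-\infty}^{\infty} - 3 u^{2} e^{- a u^{2}} \, du = - \frac{3 \sqrt{\pi}}{2 a^{\frac{3}{2}}}.$$

Repeating $4$ times in total — each differentiation brings down another $(-u^2)$ — gives
$$\frac{d^{4}J}{da^{4}} = \int_{-\infty}^{\infty} 3 u^{8} e^{- a u^{2}} \, du = \frac{315 \sqrt{\pi}}{16 a^{\frac{9}{2}}},$$
and the integrand here is exactly the target integrand, so $I = \frac{315 \sqrt{\pi}}{16 a^{\frac{9}{2}}}$.

Setting $a = \frac{5}{6}$:
$$I = \frac{5103 \sqrt{30} \sqrt{\pi}}{625}.$$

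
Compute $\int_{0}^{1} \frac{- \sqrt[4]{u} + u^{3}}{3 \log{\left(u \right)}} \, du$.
$- \frac{\log{\left(5 \right)}}{3} + \frac{4 \log{\left(2 \right)}}{3}$

Replace the exponent $\frac{1}{4}$ by a parameter $a$: let $I(a) = \int_{0}^{1} \frac{u^{3} - u^{a}}{3 \log{\left(u \right)}} \, du$.

Since $\dfrac{\partial}{\partial a}\,u^{a} = u^{a} \ln u$, the $\ln u$ in the denominator cancels and
$$\frac{dI}{da} = \int_{0}^{1} - \frac{1}{3} u^{a} \, du = - \frac{1}{3} \left[\frac{u^{a+1}}{a+1}\right]_0^1 = - \frac{1}{3 a + 3}.$$

Integrating with respect to $a$ gives $I(a) = - \frac{\log{\left(a + 1 \right)}}{3} + \frac{2 \log{\left(2 \right)}}{3} + C$.

At $a = 3$ the integrand is identically $0$, so $I(3) = 0$. The closed form gives $0$, hence $C = 0$.

Setting $a = \frac{1}{4}$:
$$I = - \frac{\log{\left(5 \right)}}{3} + \frac{4 \log{\left(2 \right)}}{3}.$$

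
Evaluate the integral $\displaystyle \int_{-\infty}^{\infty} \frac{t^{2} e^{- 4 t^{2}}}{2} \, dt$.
$\frac{\sqrt{\pi}}{32}$

Begin with the known integral
$$J(a) = \int_{-\infty}^{\infty} \frac{e^{- a t^{2}}}{2} \, dt = \frac{\sqrt{\pi}}{2 \sqrt{a}}.$$

Differentiating under the integral sign brings down a factor of $(-t^2)$:
$$\frac{dJ}{da} = \int_{-\infty}^{\infty} - \frac{t^{2} e^{- a t^{2}}}{2} \, dt = - \frac{\sqrt{\pi}}{4 a^{\frac{3}{2}}}.$$

The integral on the left is $-I$, so $I = \frac{\sqrt{\pi}}{4 a^{\frac{3}{2}}}$.

Setting $a = 4$:
$$I = \frac{\sqrt{\pi}}{32}.$$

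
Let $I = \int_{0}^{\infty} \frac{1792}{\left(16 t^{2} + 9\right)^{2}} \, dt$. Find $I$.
$\frac{112 \pi}{27}$

Begin with the known result
$$J(a) = \int_{0}^{\infty} \frac{7}{a^{2} + t^{2}} \, dt = \frac{7 \pi}{2 a}.$$

Differentiating under the integral sign with respect to $a$,
$$\frac{dJ}{da} = \int_{0}^{\infty} - \frac{14 a}{\left(a^{2} + t^{2}\right)^{2}} \, dt = - \frac{7 \pi}{2 a^{2}},$$
so $\int_{0}^{\infty} \frac{7}{\left(a^{2} + t^{2}\right)^{2}} \, dt = \frac{7 \pi}{4 a^{3}}$.

Setting $a = \frac{3}{4}$:
$$I = \frac{112 \pi}{27}.$$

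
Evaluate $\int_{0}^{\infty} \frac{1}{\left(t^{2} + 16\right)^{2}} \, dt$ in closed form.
$\frac{\pi}{256}$

Begin with the known result
$$J(a) = \int_{0}^{\infty} \frac{1}{a^{2} + t^{2}} \, dt = \frac{\pi}{2 a}.$$

Differentiating under the integral sign with respect to $a$,
$$\frac{dJ}{da} = \int_{0}^{\infty} - \frac{2 a}{\left(a^{2} + t^{2}\right)^{2}} \, dt = - \frac{\pi}{2 a^{2}},$$
so $\int_{0}^{\infty} \frac{1}{\left(a^{2} + t^{2}\right)^{2}} \, dt = \frac{\pi}{4 a^{3}}$.

Setting $a = 4$:
$$I = \frac{\pi}{256}.$$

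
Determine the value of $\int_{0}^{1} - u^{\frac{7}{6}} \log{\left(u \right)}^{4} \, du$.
$- \frac{186624}{371293}$

Begin with the known integral
$$J(a) = \int_{0}^{1} - u^{a} \, du = - \frac{1}{a + 1}.$$

Differentiating under the integral sign brings down a factor of $\ln u$:
$$\frac{dJ}{da} = \int_{0}^{1} - u^{a} \log{\left(u \right)} \, du = \frac{1}{\left(a + 1\right)^{2}}.$$

Repeating $4$ times in total — each differentiation brings down another $\ln u$ — gives
$$\frac{d^{4}J}{da^{4}} = \int_{0}^{1} - u^{a} \log{\left(u \right)}^{4} \, du = - \frac{24}{\left(a + 1\right)^{5}},$$
and the integrand here is exactly the target integrand, so $I = - \frac{24}{\left(a + 1\right)^{5}}$.

Setting $a = \frac{7}{6}$:
$$I = - \frac{186624}{371293}.$$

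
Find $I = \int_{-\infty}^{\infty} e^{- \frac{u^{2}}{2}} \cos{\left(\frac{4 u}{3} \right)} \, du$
$\frac{\sqrt{2} \sqrt{\pi}}{e^{\frac{8}{9}}}$

Treat the cosine frequency as a parameter and define $I(b) = \int_{-\infty}^{\infty} e^{- \frac{u^{2}}{2}} \cos{\left(b u \right)} \, du$.

Differentiating under the integral sign,
$$I'(b) = \int_{-\infty}^{\infty} - u e^{- \frac{u^{2}}{2}} \sin{\left(b u \right)} \, du.$$

Integrate $\int_{-\infty}^{\infty} u \sin(b u)\, e^{- \frac{u^{2}}{2}}\, du$ by parts with $w = \sin(b u)$ and $dv = u\, e^{- \frac{u^{2}}{2}}\, du$, giving $v = - e^{- \frac{u^{2}}{2}}$. The boundary term vanishes and
$$\int_{-\infty}^{\infty} u \sin(b u)\, e^{- \frac{u^{2}}{2}}\, du = b \int_{-\infty}^{\infty} \cos(b u)\, e^{- \frac{u^{2}}{2}}\, du,$$
so $I'(b) = - b\, I(b)$.

This is a separable first-order ODE; solving with the initial condition $I(0) = \int_{-\infty}^{\infty} e^{- \frac{u^{2}}{2}}\,du = \sqrt{2} \sqrt{\pi}$ gives
$$I(b) = \sqrt{2} \sqrt{\pi} e^{- \frac{b^{2}}{2}}.$$

Setting $b = \frac{4}{3}$:
$$I = \frac{\sqrt{2} \sqrt{\pi}}{e^{\frac{8}{9}}}.$$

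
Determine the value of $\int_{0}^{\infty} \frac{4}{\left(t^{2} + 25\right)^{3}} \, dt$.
$\frac{3 \pi}{12500}$

Begin with the known result
$$J(a) = \int_{0}^{\infty} \frac{4}{a^{2} + t^{2}} \, dt = \frac{2 \pi}{a}.$$

Differentiating under the integral sign with respect to $a$,
$$\frac{dJ}{da} = \int_{0}^{\infty} - \frac{8 a}{\left(a^{2} + t^{2}\right)^{2}} \, dt = - \frac{2 \pi}{a^{2}},$$
so $\int_{0}^{\infty} \frac{4}{\left(a^{2} + t^{2}\right)^{2}} \, dt = \frac{\pi}{a^{3}}$.

Repeating — each differentiation of $1/(t^2+a^2)^j$ produces $-2ja/(t^2+a^2)^{j+1}$ — and dividing through by $-2ja$ at each step yields, after $2$ differentiations in total,
$$\int_{0}^{\infty} \frac{4}{\left(a^{2} + t^{2}\right)^{3}} \, dt = \frac{3 \pi}{4 a^{5}}.$$

Setting $a = 5$:
$$I = \frac{3 \pi}{12500}.$$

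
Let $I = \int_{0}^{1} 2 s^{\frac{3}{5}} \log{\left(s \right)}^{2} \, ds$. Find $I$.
$\frac{125}{128}$

Consider the simpler parametrised integral
$$J(a) = \int_{0}^{1} 2 s^{a} \, ds = \frac{2}{a + 1}.$$

Differentiating under the integral sign brings down a factor of $\ln s$:
$$\frac{dJ}{da} = \int_{0}^{1} 2 s^{a} \log{\left(s \right)} \, ds = - \frac{2}{\left(a + 1\right)^{2}}.$$

Repeating twice in total — each differentiation brings down another $\ln s$ — gives
$$\frac{d^{2}J}{da^{2}} = \int_{0}^{1} 2 s^{a} \log{\left(s \right)}^{2} \, ds = \frac{4}{\left(a + 1\right)^{3}},$$
and the integrand here is exactly the target integrand, so $I = \frac{4}{\left(a + 1\right)^{3}}$.

Setting $a = \frac{3}{5}$:
$$I = \frac{125}{128}.$$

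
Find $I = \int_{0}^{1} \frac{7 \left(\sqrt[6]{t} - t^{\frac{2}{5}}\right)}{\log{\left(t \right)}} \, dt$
$\log{\left(\frac{78125}{279936} \right)}$

Introduce a parameter $a$ in the exponent: let $I(a) = \int_{0}^{1} \frac{7 \left(- t^{\frac{2}{5}} + t^{a}\right)}{\log{\left(t \right)}} \, dt$.

Since $\dfrac{\partial}{\partial a}\,t^{a} = t^{a} \ln t$, the $\ln t$ in the denominator cancels and
$$\frac{dI}{da} = \int_{0}^{1} 7 t^{a} \, dt = 7 \left[\frac{t^{a+1}}{a+1}\right]_0^1 = \frac{7}{a + 1}.$$

Integrating with respect to $a$ gives $I(a) = \log{\left(\frac{78125 \left(a + 1\right)^{7}}{823543} \right)} + C$.

At $a = \frac{2}{5}$ the integrand is identically $0$, so $I(\frac{2}{5}) = 0$. The closed form gives $0$, hence $C = 0$.

Setting $a = \frac{1}{6}$:
$$I = \log{\left(\frac{78125}{279936} \right)}.$$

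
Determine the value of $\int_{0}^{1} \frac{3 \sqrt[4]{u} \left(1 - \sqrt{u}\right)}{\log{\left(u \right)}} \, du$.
$- \log{\left(\frac{343}{125} \right)}$

Introduce a parameter $a$ in the exponent: let $I(a) = \int_{0}^{1} \frac{3 \left(\sqrt[4]{u} - u^{a}\right)}{\log{\left(u \right)}} \, du$.

Since $\dfrac{\partial}{\partial a}\,u^{a} = u^{a} \ln u$, the $\ln u$ in the denominator cancels and
$$\frac{dI}{da} = \int_{0}^{1} -3 u^{a} \, du = -3 \left[\frac{u^{a+1}}{a+1}\right]_0^1 = - \frac{3}{a + 1}.$$

Integrating with respect to $a$ gives $I(a) = - \log{\left(\frac{64 \left(a + 1\right)^{3}}{125} \right)} + C$.

At $a = \frac{1}{4}$ the integrand is identically $0$, so $I(\frac{1}{4}) = 0$. The closed form gives $0$, hence $C = 0$.

Setting $a = \frac{3}{4}$:
$$I = - \log{\left(\frac{343}{125} \right)}.$$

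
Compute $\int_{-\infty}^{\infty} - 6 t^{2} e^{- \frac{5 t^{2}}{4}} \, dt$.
$- \frac{24 \sqrt{5} \sqrt{\pi}}{25}$

Consider the simpler parametrised integral
$$J(a) = \int_{-\infty}^{\infty} - 6 e^{- a t^{2}} \, dt = - \frac{6 \sqrt{\pi}}{\sqrt{a}}.$$

Differentiating under the integral sign brings down a factor of $(-t^2)$:
$$\frac{dJ}{da} = \int_{-\infty}^{\infty} 6 t^{2} e^{- a t^{2}} \, dt = \frac{3 \sqrt{\pi}}{a^{\frac{3}{2}}}.$$

The integral on the left is $-I$, so $I = - \frac{3 \sqrt{\pi}}{a^{\frac{3}{2}}}$.

Setting $a = \frac{5}{4}$:
$$I = - \frac{24 \sqrt{5} \sqrt{\pi}}{25}.$$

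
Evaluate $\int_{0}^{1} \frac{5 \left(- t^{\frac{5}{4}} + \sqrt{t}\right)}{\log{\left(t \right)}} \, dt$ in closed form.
$- \log{\left(\frac{243}{32} \right)}$

Consider the one-parameter family: let $I(a) = \int_{0}^{1} \frac{5 \left(\sqrt{t} - t^{a}\right)}{\log{\left(t \right)}} \, dt$.

Since $\dfrac{\partial}{\partial a}\,t^{a} = t^{a} \ln t$, the $\ln t$ in the denominator cancels and
$$\frac{dI}{da} = \int_{0}^{1} -5 t^{a} \, dt = -5 \left[\frac{t^{a+1}}{a+1}\right]_0^1 = - \frac{5}{a + 1}.$$

Integrating with respect to $a$ gives $I(a) = - \log{\left(\frac{32 \left(a + 1\right)^{5}}{243} \right)} + C$.

At $a = \frac{1}{2}$ the integrand is identically $0$, so $I(\frac{1}{2}) = 0$. The closed form gives $0$, hence $C = 0$.

Setting $a = \frac{5}{4}$:
$$I = - \log{\left(\frac{243}{32} \right)}.$$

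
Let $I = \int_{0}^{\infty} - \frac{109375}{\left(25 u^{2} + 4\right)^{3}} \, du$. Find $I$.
$- \frac{65625 \pi}{512}$

Begin with the known result
$$J(a) = \int_{0}^{\infty} - \frac{7}{a^{2} + u^{2}} \, du = - \frac{7 \pi}{2 a}.$$

Differentiating under the integral sign with respect to $a$,
$$\frac{dJ}{da} = \int_{0}^{\infty} \frac{14 a}{\left(a^{2} + u^{2}\right)^{2}} \, du = \frac{7 \pi}{2 a^{2}},$$
so $\int_{0}^{\infty} - \frac{7}{\left(a^{2} + u^{2}\right)^{2}} \, du = - \frac{7 \pi}{4 a^{3}}$.

Repeating — each differentiation of $1/(u^2+a^2)^j$ produces $-2ja/(u^2+a^2)^{j+1}$ — and dividing through by $-2ja$ at each step yields, after $2$ differentiations in total,
$$\int_{0}^{\infty} - \frac{7}{\left(a^{2} + u^{2}\right)^{3}} \, du = - \frac{21 \pi}{16 a^{5}}.$$

Setting $a = \frac{2}{5}$:
$$I = - \frac{65625 \pi}{512}.$$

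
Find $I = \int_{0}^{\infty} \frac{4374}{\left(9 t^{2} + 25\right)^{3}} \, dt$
$\frac{2187 \pi}{25000}$

Start from the standard arctangent integral
$$J(a) = \int_{0}^{\infty} \frac{6}{a^{2} + t^{2}} \, dt = \frac{3 \pi}{a}.$$

Differentiating under the integral sign with respect to $a$,
$$\frac{dJ}{da} = \int_{0}^{\infty} - \frac{12 a}{\left(a^{2} + t^{2}\right)^{2}} \, dt = - \frac{3 \pi}{a^{2}},$$
so $\int_{0}^{\infty} \frac{6}{\left(a^{2} + t^{2}\right)^{2}} \, dt = \frac{3 \pi}{2 a^{3}}$.

Repeating — each differentiation of $1/(t^2+a^2)^j$ produces $-2ja/(t^2+a^2)^{j+1}$ — and dividing through by $-2ja$ at each step yields, after $2$ differentiations in total,
$$\int_{0}^{\infty} \frac{6}{\left(a^{2} + t^{2}\right)^{3}} \, dt = \frac{9 \pi}{8 a^{5}}.$$

Setting $a = \frac{5}{3}$:
$$I = \frac{2187 \pi}{25000}.$$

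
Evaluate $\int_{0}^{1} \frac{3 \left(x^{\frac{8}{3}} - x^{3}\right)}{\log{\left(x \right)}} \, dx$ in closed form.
$- \log{\left(\frac{1728}{1331} \right)}$

Replace the exponent $3$ by a parameter $a$: let $I(a) = \int_{0}^{1} \frac{3 \left(x^{\frac{8}{3}} - x^{a}\right)}{\log{\left(x \right)}} \, dx$.

Since $\dfrac{\partial}{\partial a}\,x^{a} = x^{a} \ln x$, the $\ln x$ in the denominator cancels and
$$\frac{dI}{da} = \int_{0}^{1} -3 x^{a} \, dx = -3 \left[\frac{x^{a+1}}{a+1}\right]_0^1 = - \frac{3}{a + 1}.$$

Integrating with respect to $a$ gives $I(a) = - \log{\left(\frac{27 \left(a + 1\right)^{3}}{1331} \right)} + C$.

At $a = \frac{8}{3}$ the integrand is identically $0$, so $I(\frac{8}{3}) = 0$. The closed form gives $0$, hence $C = 0$.

Setting $a = 3$:
$$I = - \log{\left(\frac{1728}{1331} \right)}.$$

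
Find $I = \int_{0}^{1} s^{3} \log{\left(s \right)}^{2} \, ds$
$\frac{1}{32}$

Start from the elementary integral
$$J(a) = \int_{0}^{1} s^{a} \, ds = \frac{1}{a + 1}.$$

Differentiating under the integral sign brings down a factor of $\ln s$:
$$\frac{dJ}{da} = \int_{0}^{1} s^{a} \log{\left(s \right)} \, ds = - \frac{1}{\left(a + 1\right)^{2}}.$$

Repeating twice in total — each differentiation brings down another $\ln s$ — gives
$$\frac{d^{2}J}{da^{2}} = \int_{0}^{1} s^{a} \log{\left(s \right)}^{2} \, ds = \frac{2}{\left(a + 1\right)^{3}},$$
and the integrand here is exactly the target integrand, so $I = \frac{2}{\left(a + 1\right)^{3}}$.

Setting $a = 3$:
$$I = \frac{1}{32}.$$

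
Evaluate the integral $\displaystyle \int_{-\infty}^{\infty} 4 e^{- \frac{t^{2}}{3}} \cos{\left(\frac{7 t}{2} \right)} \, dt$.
$\frac{4 \sqrt{3} \sqrt{\pi}}{e^{\frac{147}{16}}}$

Let $b$ denote the cosine frequency and define $I(b) = \int_{-\infty}^{\infty} 4 e^{- \frac{t^{2}}{3}} \cos{\left(b t \right)} \, dt$.

Differentiating under the integral sign,
$$I'(b) = \int_{-\infty}^{\infty} - 4 t e^{- \frac{t^{2}}{3}} \sin{\left(b t \right)} \, dt.$$

Integrate $\int_{-\infty}^{\infty} t \sin(b t)\, e^{- \frac{t^{2}}{3}}\, dt$ by parts with $u = \sin(b t)$ and $dv = t\, e^{- \frac{t^{2}}{3}}\, dt$, giving $v = - \frac{3 e^{- \frac{t^{2}}{3}}}{2}$. The boundary term vanishes and
$$\int_{-\infty}^{\infty} t \sin(b t)\, e^{- \frac{t^{2}}{3}}\, dt = \frac{3 b}{2} \int_{-\infty}^{\infty} \cos(b t)\, e^{- \frac{t^{2}}{3}}\, dt,$$
so $I'(b) = - \frac{3 b}{2}\, I(b)$.

This is a separable first-order ODE; solving with the initial condition $I(0) = \int_{-\infty}^{\infty} 4 e^{- \frac{t^{2}}{3}}\,dt = 4 \sqrt{3} \sqrt{\pi}$ gives
$$I(b) = 4 \sqrt{3} \sqrt{\pi} e^{- \frac{3 b^{2}}{4}}.$$

Setting $b = \frac{7}{2}$:
$$I = \frac{4 \sqrt{3} \sqrt{\pi}}{e^{\frac{147}{16}}}.$$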